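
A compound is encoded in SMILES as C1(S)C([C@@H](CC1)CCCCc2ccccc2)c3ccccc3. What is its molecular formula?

C21H26S

Heavy atoms from the SMILES: 21 C, 1 S.
Implicit hydrogens by atom environment:
  10 × C (aromatic): 1 H each → 10
  6 × C: 2 H each → 12
  3 × C: 1 H each → 3
  2 × C (aromatic): no H
  1 × S: 1 H
  Total hydrogens = 26.
Molecular formula: C21H26S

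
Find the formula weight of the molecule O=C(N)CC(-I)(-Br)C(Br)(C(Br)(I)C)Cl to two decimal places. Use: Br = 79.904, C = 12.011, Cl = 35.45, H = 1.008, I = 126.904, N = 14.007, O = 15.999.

Molecular formula: C6H7Br3ClI2NO.
M = 3×79.904 + 6×12.011 + 1×35.45 + 7×1.008 + 2×126.904 + 1×14.007 + 1×15.999 = 638.10 g/mol.

638.10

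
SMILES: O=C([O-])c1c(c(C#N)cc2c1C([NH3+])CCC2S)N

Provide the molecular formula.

C12H13N3O2S

Heavy atoms from the SMILES: 12 C, 3 N, 2 O, 1 S.
Implicit hydrogens by atom environment:
  5 × C (aromatic): no H
  2 × C: 2 H each → 4
  2 × C: 1 H each → 2
  2 × C: no H
  1 × C (aromatic): 1 H
  1 × N (charge +1): 3 H
  1 × N: 2 H
  1 × N: no H
  1 × O: no H
  1 × O (charge -1): no H
  1 × S: 1 H
  Total hydrogens = 13.
Molecular formula: C12H13N3O2S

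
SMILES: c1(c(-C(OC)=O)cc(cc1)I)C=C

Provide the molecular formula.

C10H9IO2

Heavy atoms from the SMILES: 10 C, 1 I, 2 O.
Implicit hydrogens by atom environment:
  3 × C (aromatic): 1 H each → 3
  3 × C (aromatic): no H
  2 × O: no H
  1 × C: 3 H
  1 × C: 2 H
  1 × C: 1 H
  1 × C: no H
  1 × I: no H
  Total hydrogens = 9.
Molecular formula: C10H9IO2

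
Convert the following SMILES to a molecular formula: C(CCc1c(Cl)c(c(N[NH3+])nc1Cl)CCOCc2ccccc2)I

C17H21Cl2IN3O+

Heavy atoms from the SMILES: 17 C, 2 Cl, 1 I, 3 N, 1 O.
Implicit hydrogens by atom environment:
  6 × C: 2 H each → 12
  6 × C (aromatic): no H
  5 × C (aromatic): 1 H each → 5
  2 × Cl: no H
  1 × I: no H
  1 × N (charge +1): 3 H
  1 × N: 1 H
  1 × N (aromatic): no H
  1 × O: no H
  Total hydrogens = 21.
Net charge +1.
Molecular formula: C17H21Cl2IN3O+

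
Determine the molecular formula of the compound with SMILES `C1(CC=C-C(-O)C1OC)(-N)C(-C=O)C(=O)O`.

Heavy atoms from the SMILES: 10 C, 1 N, 5 O.
Implicit hydrogens by atom environment:
  6 × C: 1 H each → 6
  3 × O: no H
  2 × C: no H
  2 × O: 1 H each → 2
  1 × C: 3 H
  1 × C: 2 H
  1 × N: 2 H
  Total hydrogens = 15.
Molecular formula: C10H15NO5

C10H15NO5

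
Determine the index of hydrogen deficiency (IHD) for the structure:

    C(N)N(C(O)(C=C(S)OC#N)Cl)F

Molecular formula from the SMILES: C5H7ClFN3O2S.
DoU = (2C + 2 + N − H − X)/2 = (2·5 + 2 + 3 − 7 − 2)/2 = 6/2 = 3.
(Structurally: 0 ring(s) + 3 π bond(s) = 3.)

3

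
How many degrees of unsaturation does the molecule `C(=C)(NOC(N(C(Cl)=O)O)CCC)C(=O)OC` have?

Molecular formula from the SMILES: C9H15ClN2O5.
DoU = (2C + 2 + N − H − X)/2 = (2·9 + 2 + 2 − 15 − 1)/2 = 6/2 = 3.
(Structurally: 0 ring(s) + 3 π bond(s) = 3.)

3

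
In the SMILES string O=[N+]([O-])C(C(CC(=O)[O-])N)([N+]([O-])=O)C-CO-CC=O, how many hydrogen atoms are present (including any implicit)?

Hydrogens are implicit in SMILES; fill each atom to its normal valence:
  5 × O: no H
  4 × C: 2 H each → 8
  3 × O (charge -1): no H
  2 × C: 1 H each → 2
  2 × C: no H
  2 × N (charge +1): no H
  1 × N: 2 H
  Total hydrogens = 12.

12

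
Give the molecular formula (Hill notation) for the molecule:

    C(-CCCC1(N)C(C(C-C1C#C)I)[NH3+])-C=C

C13H22IN2+

Heavy atoms from the SMILES: 13 C, 1 I, 2 N.
Implicit hydrogens by atom environment:
  6 × C: 2 H each → 12
  5 × C: 1 H each → 5
  2 × C: no H
  1 × I: no H
  1 × N (charge +1): 3 H
  1 × N: 2 H
  Total hydrogens = 22.
Net charge +1.
Molecular formula: C13H22IN2+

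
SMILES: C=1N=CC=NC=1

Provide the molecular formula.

Heavy atoms from the SMILES: 4 C, 2 N.
Implicit hydrogens by atom environment:
  4 × C (aromatic): 1 H each → 4
  2 × N (aromatic): no H
  Total hydrogens = 4.
Molecular formula: C4H4N2

C4H4N2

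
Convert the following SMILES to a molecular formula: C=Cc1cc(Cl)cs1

C6H5ClS

Heavy atoms from the SMILES: 6 C, 1 Cl, 1 S.
Implicit hydrogens by atom environment:
  2 × C (aromatic): 1 H each → 2
  2 × C (aromatic): no H
  1 × C: 2 H
  1 × C: 1 H
  1 × Cl: no H
  1 × S (aromatic): no H
  Total hydrogens = 5.
Molecular formula: C6H5ClS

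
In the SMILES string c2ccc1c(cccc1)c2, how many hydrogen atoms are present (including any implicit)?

8

Hydrogens are implicit in SMILES; fill each atom to its normal valence:
  8 × C (aromatic): 1 H each → 8
  2 × C (aromatic): no H
  Total hydrogens = 8.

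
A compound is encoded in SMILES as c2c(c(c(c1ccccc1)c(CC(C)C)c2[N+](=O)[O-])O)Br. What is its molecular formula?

Heavy atoms from the SMILES: 1 Br, 16 C, 1 N, 3 O.
Implicit hydrogens by atom environment:
  6 × C (aromatic): 1 H each → 6
  6 × C (aromatic): no H
  2 × C: 3 H each → 6
  1 × Br: no H
  1 × C: 2 H
  1 × C: 1 H
  1 × N (charge +1): no H
  1 × O: 1 H
  1 × O: no H
  1 × O (charge -1): no H
  Total hydrogens = 16.
Molecular formula: C16H16BrNO3

C16H16BrNO3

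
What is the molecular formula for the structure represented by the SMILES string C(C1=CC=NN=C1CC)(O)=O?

Heavy atoms from the SMILES: 7 C, 2 N, 2 O.
Implicit hydrogens by atom environment:
  2 × C (aromatic): 1 H each → 2
  2 × C (aromatic): no H
  2 × N (aromatic): no H
  1 × C: 3 H
  1 × C: 2 H
  1 × C: no H
  1 × O: 1 H
  1 × O: no H
  Total hydrogens = 8.
Molecular formula: C7H8N2O2

C7H8N2O2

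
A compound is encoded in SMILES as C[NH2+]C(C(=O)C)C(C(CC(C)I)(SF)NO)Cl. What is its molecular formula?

C9H18ClFIN2O2S+

Heavy atoms from the SMILES: 9 C, 1 Cl, 1 F, 1 I, 2 N, 2 O, 1 S.
Implicit hydrogens by atom environment:
  3 × C: 3 H each → 9
  3 × C: 1 H each → 3
  2 × C: no H
  1 × C: 2 H
  1 × Cl: no H
  1 × F: no H
  1 × I: no H
  1 × N (charge +1): 2 H
  1 × N: 1 H
  1 × O: 1 H
  1 × O: no H
  1 × S: no H
  Total hydrogens = 18.
Net charge +1.
Molecular formula: C9H18ClFIN2O2S+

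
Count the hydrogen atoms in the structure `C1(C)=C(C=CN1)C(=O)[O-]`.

Hydrogens are implicit in SMILES; fill each atom to its normal valence:
  2 × C (aromatic): 1 H each → 2
  2 × C (aromatic): no H
  1 × C: 3 H
  1 × C: no H
  1 × N (aromatic): 1 H
  1 × O: no H
  1 × O (charge -1): no H
  Total hydrogens = 6.

6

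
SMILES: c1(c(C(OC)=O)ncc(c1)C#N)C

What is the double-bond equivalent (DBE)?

Molecular formula from the SMILES: C9H8N2O2.
DoU = (2C + 2 + N − H − X)/2 = (2·9 + 2 + 2 − 8 − 0)/2 = 14/2 = 7.
(Structurally: 1 ring(s) + 6 π bond(s) = 7.)

7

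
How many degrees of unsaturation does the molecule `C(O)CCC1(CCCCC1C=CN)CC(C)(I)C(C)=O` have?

Molecular formula from the SMILES: C16H28INO2.
DoU = (2C + 2 + N − H − X)/2 = (2·16 + 2 + 1 − 28 − 1)/2 = 6/2 = 3.
(Structurally: 1 ring(s) + 2 π bond(s) = 3.)

3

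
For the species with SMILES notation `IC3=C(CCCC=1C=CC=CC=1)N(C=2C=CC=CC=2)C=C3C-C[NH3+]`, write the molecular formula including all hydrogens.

Heavy atoms from the SMILES: 21 C, 1 I, 2 N.
Implicit hydrogens by atom environment:
  11 × C (aromatic): 1 H each → 11
  5 × C: 2 H each → 10
  5 × C (aromatic): no H
  1 × I: no H
  1 × N (charge +1): 3 H
  1 × N (aromatic): no H
  Total hydrogens = 24.
Net charge +1.
Molecular formula: C21H24IN2+

C21H24IN2+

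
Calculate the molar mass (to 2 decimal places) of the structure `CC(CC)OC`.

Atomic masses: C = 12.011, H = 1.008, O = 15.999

Molecular formula: C5H12O.
M = 5×12.011 + 12×1.008 + 1×15.999 = 88.15 g/mol.

88.15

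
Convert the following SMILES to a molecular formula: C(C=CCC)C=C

C7H12

Heavy atoms from the SMILES: 7 C.
Implicit hydrogens by atom environment:
  3 × C: 2 H each → 6
  3 × C: 1 H each → 3
  1 × C: 3 H
  Total hydrogens = 12.
Molecular formula: C7H12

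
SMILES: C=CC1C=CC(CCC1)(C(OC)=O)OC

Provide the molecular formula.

C12H18O3

Heavy atoms from the SMILES: 12 C, 3 O.
Implicit hydrogens by atom environment:
  4 × C: 2 H each → 8
  4 × C: 1 H each → 4
  3 × O: no H
  2 × C: 3 H each → 6
  2 × C: no H
  Total hydrogens = 18.
Molecular formula: C12H18O3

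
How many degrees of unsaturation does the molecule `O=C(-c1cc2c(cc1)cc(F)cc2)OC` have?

Molecular formula from the SMILES: C12H9FO2.
DoU = (2C + 2 + N − H − X)/2 = (2·12 + 2 + 0 − 9 − 1)/2 = 16/2 = 8.
(Structurally: 2 ring(s) + 6 π bond(s) = 8.)

8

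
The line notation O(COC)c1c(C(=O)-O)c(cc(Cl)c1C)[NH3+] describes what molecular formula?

Heavy atoms from the SMILES: 10 C, 1 Cl, 1 N, 4 O.
Implicit hydrogens by atom environment:
  5 × C (aromatic): no H
  3 × O: no H
  2 × C: 3 H each → 6
  1 × C: 2 H
  1 × C (aromatic): 1 H
  1 × C: no H
  1 × Cl: no H
  1 × N (charge +1): 3 H
  1 × O: 1 H
  Total hydrogens = 13.
Net charge +1.
Molecular formula: C10H13ClNO4+

C10H13ClNO4+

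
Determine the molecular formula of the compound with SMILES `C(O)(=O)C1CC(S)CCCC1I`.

C8H13IO2S

Heavy atoms from the SMILES: 8 C, 1 I, 2 O, 1 S.
Implicit hydrogens by atom environment:
  4 × C: 2 H each → 8
  3 × C: 1 H each → 3
  1 × C: no H
  1 × I: no H
  1 × O: 1 H
  1 × O: no H
  1 × S: 1 H
  Total hydrogens = 13.
Molecular formula: C8H13IO2S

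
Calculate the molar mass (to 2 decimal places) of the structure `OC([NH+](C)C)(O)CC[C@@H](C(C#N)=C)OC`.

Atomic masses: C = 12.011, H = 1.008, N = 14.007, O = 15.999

Molecular formula: C10H19N2O3+.
M = 10×12.011 + 19×1.008 + 2×14.007 + 3×15.999 = 215.27 g/mol.

215.27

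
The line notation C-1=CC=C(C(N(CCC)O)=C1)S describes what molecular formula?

C9H13NOS

Heavy atoms from the SMILES: 9 C, 1 N, 1 O, 1 S.
Implicit hydrogens by atom environment:
  4 × C (aromatic): 1 H each → 4
  2 × C: 2 H each → 4
  2 × C (aromatic): no H
  1 × C: 3 H
  1 × N: no H
  1 × O: 1 H
  1 × S: 1 H
  Total hydrogens = 13.
Molecular formula: C9H13NOS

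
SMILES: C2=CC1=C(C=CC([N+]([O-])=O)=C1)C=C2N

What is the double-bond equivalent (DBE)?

8

Molecular formula from the SMILES: C10H8N2O2.
DoU = (2C + 2 + N − H − X)/2 = (2·10 + 2 + 2 − 8 − 0)/2 = 16/2 = 8.
(Structurally: 2 ring(s) + 6 π bond(s) = 8.)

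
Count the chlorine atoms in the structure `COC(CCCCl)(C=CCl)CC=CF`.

2

The symbol for chlorine appears 2 times in the SMILES.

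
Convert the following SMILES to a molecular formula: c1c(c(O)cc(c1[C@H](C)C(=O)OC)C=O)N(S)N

C11H14N2O4S

Heavy atoms from the SMILES: 11 C, 2 N, 4 O, 1 S.
Implicit hydrogens by atom environment:
  4 × C (aromatic): no H
  3 × O: no H
  2 × C: 3 H each → 6
  2 × C (aromatic): 1 H each → 2
  2 × C: 1 H each → 2
  1 × C: no H
  1 × N: 2 H
  1 × N: no H
  1 × O: 1 H
  1 × S: 1 H
  Total hydrogens = 14.
Molecular formula: C11H14N2O4S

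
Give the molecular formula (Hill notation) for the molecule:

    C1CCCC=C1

C6H10

Heavy atoms from the SMILES: 6 C.
Implicit hydrogens by atom environment:
  4 × C: 2 H each → 8
  2 × C: 1 H each → 2
  Total hydrogens = 10.
Molecular formula: C6H10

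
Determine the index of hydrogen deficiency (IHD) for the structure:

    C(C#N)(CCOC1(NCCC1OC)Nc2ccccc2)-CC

Molecular formula from the SMILES: C17H25N3O2.
DoU = (2C + 2 + N − H − X)/2 = (2·17 + 2 + 3 − 25 − 0)/2 = 14/2 = 7.
(Structurally: 2 ring(s) + 5 π bond(s) = 7.)

7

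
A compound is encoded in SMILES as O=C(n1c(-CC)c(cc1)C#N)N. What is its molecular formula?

C8H9N3O

Heavy atoms from the SMILES: 8 C, 3 N, 1 O.
Implicit hydrogens by atom environment:
  2 × C (aromatic): 1 H each → 2
  2 × C (aromatic): no H
  2 × C: no H
  1 × C: 3 H
  1 × C: 2 H
  1 × N: 2 H
  1 × N (aromatic): no H
  1 × N: no H
  1 × O: no H
  Total hydrogens = 9.
Molecular formula: C8H9N3O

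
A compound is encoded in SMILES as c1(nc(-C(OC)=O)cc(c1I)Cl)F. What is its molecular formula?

Heavy atoms from the SMILES: 7 C, 1 Cl, 1 F, 1 I, 1 N, 2 O.
Implicit hydrogens by atom environment:
  4 × C (aromatic): no H
  2 × O: no H
  1 × C: 3 H
  1 × C (aromatic): 1 H
  1 × C: no H
  1 × Cl: no H
  1 × F: no H
  1 × I: no H
  1 × N (aromatic): no H
  Total hydrogens = 4.
Molecular formula: C7H4ClFINO2

C7H4ClFINO2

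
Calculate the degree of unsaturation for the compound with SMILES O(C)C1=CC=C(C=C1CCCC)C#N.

Molecular formula from the SMILES: C12H15NO.
DoU = (2C + 2 + N − H − X)/2 = (2·12 + 2 + 1 − 15 − 0)/2 = 12/2 = 6.
(Structurally: 1 ring(s) + 5 π bond(s) = 6.)

6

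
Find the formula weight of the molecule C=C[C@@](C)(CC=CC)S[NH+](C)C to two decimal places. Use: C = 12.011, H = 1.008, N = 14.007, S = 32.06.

Molecular formula: C10H20NS+.
M = 10×12.011 + 20×1.008 + 1×14.007 + 1×32.06 = 186.34 g/mol.

186.34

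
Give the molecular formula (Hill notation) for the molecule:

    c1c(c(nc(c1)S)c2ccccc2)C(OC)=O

Heavy atoms from the SMILES: 13 C, 1 N, 2 O, 1 S.
Implicit hydrogens by atom environment:
  7 × C (aromatic): 1 H each → 7
  4 × C (aromatic): no H
  2 × O: no H
  1 × C: 3 H
  1 × C: no H
  1 × N (aromatic): no H
  1 × S: 1 H
  Total hydrogens = 11.
Molecular formula: C13H11NO2S

C13H11NO2S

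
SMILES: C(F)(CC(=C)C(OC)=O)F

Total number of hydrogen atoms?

8

Hydrogens are implicit in SMILES; fill each atom to its normal valence:
  2 × C: 2 H each → 4
  2 × C: no H
  2 × F: no H
  2 × O: no H
  1 × C: 3 H
  1 × C: 1 H
  Total hydrogens = 8.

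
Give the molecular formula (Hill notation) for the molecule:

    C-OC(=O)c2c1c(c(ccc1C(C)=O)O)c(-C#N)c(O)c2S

Heavy atoms from the SMILES: 15 C, 1 N, 5 O, 1 S.
Implicit hydrogens by atom environment:
  8 × C (aromatic): no H
  3 × C: no H
  3 × O: no H
  2 × C: 3 H each → 6
  2 × C (aromatic): 1 H each → 2
  2 × O: 1 H each → 2
  1 × N: no H
  1 × S: 1 H
  Total hydrogens = 11.
Molecular formula: C15H11NO5S

C15H11NO5S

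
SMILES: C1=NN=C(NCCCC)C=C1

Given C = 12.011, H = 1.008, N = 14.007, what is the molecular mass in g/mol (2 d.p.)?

151.21

Molecular formula: C8H13N3.
M = 8×12.011 + 13×1.008 + 3×14.007 = 151.21 g/mol.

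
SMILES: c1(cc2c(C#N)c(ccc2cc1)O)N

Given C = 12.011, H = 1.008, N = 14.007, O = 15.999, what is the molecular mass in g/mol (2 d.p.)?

Molecular formula: C11H8N2O.
M = 11×12.011 + 8×1.008 + 2×14.007 + 1×15.999 = 184.20 g/mol.

184.20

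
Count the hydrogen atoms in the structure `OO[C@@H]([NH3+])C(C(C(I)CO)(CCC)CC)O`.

23

Hydrogens are implicit in SMILES; fill each atom to its normal valence:
  4 × C: 2 H each → 8
  3 × C: 1 H each → 3
  3 × O: 1 H each → 3
  2 × C: 3 H each → 6
  1 × C: no H
  1 × I: no H
  1 × N (charge +1): 3 H
  1 × O: no H
  Total hydrogens = 23.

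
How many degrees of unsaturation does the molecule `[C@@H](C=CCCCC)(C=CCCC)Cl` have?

2

Molecular formula from the SMILES: C12H21Cl.
DoU = (2C + 2 + N − H − X)/2 = (2·12 + 2 + 0 − 21 − 1)/2 = 4/2 = 2.
(Structurally: 0 ring(s) + 2 π bond(s) = 2.)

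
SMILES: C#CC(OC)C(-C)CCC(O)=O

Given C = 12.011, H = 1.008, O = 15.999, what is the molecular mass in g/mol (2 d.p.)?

Molecular formula: C9H14O3.
M = 9×12.011 + 14×1.008 + 3×15.999 = 170.21 g/mol.

170.21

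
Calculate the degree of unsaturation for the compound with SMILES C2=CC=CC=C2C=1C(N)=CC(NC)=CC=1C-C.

8

Molecular formula from the SMILES: C15H18N2.
DoU = (2C + 2 + N − H − X)/2 = (2·15 + 2 + 2 − 18 − 0)/2 = 16/2 = 8.
(Structurally: 2 ring(s) + 6 π bond(s) = 8.)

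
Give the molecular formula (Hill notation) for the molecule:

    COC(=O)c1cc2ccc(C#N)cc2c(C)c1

Heavy atoms from the SMILES: 14 C, 1 N, 2 O.
Implicit hydrogens by atom environment:
  5 × C (aromatic): 1 H each → 5
  5 × C (aromatic): no H
  2 × C: 3 H each → 6
  2 × C: no H
  2 × O: no H
  1 × N: no H
  Total hydrogens = 11.
Molecular formula: C14H11NO2

C14H11NO2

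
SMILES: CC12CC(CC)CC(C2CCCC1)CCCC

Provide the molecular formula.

C17H32

Heavy atoms from the SMILES: 17 C.
Implicit hydrogens by atom environment:
  10 × C: 2 H each → 20
  3 × C: 3 H each → 9
  3 × C: 1 H each → 3
  1 × C: no H
  Total hydrogens = 32.
Molecular formula: C17H32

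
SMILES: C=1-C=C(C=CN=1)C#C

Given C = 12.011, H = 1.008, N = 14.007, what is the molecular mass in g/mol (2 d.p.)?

Molecular formula: C7H5N.
M = 7×12.011 + 5×1.008 + 1×14.007 = 103.12 g/mol.

103.12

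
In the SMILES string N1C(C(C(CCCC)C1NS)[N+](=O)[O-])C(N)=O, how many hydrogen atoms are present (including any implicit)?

Hydrogens are implicit in SMILES; fill each atom to its normal valence:
  4 × C: 1 H each → 4
  3 × C: 2 H each → 6
  2 × N: 1 H each → 2
  2 × O: no H
  1 × C: 3 H
  1 × C: no H
  1 × N: 2 H
  1 × N (charge +1): no H
  1 × O (charge -1): no H
  1 × S: 1 H
  Total hydrogens = 18.

18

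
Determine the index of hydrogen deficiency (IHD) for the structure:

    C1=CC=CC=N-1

4

Molecular formula from the SMILES: C5H5N.
DoU = (2C + 2 + N − H − X)/2 = (2·5 + 2 + 1 − 5 − 0)/2 = 8/2 = 4.
(Structurally: 1 ring(s) + 3 π bond(s) = 4.)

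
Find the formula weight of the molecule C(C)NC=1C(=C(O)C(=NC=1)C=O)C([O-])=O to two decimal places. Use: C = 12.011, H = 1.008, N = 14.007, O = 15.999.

Molecular formula: C9H9N2O4-.
M = 9×12.011 + 9×1.008 + 2×14.007 + 4×15.999 = 209.18 g/mol.

209.18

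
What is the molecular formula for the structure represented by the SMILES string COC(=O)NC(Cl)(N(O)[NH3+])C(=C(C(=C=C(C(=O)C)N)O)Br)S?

Heavy atoms from the SMILES: 1 Br, 10 C, 1 Cl, 4 N, 5 O, 1 S.
Implicit hydrogens by atom environment:
  8 × C: no H
  3 × O: no H
  2 × C: 3 H each → 6
  2 × O: 1 H each → 2
  1 × Br: no H
  1 × Cl: no H
  1 × N (charge +1): 3 H
  1 × N: 2 H
  1 × N: 1 H
  1 × N: no H
  1 × S: 1 H
  Total hydrogens = 15.
Net charge +1.
Molecular formula: C10H15BrClN4O5S+

C10H15BrClN4O5S+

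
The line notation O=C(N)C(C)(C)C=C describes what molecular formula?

C6H11NO

Heavy atoms from the SMILES: 6 C, 1 N, 1 O.
Implicit hydrogens by atom environment:
  2 × C: 3 H each → 6
  2 × C: no H
  1 × C: 2 H
  1 × C: 1 H
  1 × N: 2 H
  1 × O: no H
  Total hydrogens = 11.
Molecular formula: C6H11NO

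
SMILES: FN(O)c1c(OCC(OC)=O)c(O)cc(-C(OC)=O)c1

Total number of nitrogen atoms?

The symbol for nitrogen appears 1 time in the SMILES.

1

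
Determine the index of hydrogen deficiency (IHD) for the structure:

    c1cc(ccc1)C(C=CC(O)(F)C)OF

5

Molecular formula from the SMILES: C11H12F2O2.
DoU = (2C + 2 + N − H − X)/2 = (2·11 + 2 + 0 − 12 − 2)/2 = 10/2 = 5.
(Structurally: 1 ring(s) + 4 π bond(s) = 5.)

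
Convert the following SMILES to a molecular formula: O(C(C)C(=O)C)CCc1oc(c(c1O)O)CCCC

Heavy atoms from the SMILES: 14 C, 5 O.
Implicit hydrogens by atom environment:
  5 × C: 2 H each → 10
  4 × C (aromatic): no H
  3 × C: 3 H each → 9
  2 × O: 1 H each → 2
  2 × O: no H
  1 × C: 1 H
  1 × C: no H
  1 × O (aromatic): no H
  Total hydrogens = 22.
Molecular formula: C14H22O5

C14H22O5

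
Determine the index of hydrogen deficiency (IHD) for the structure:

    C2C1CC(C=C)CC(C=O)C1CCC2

Molecular formula from the SMILES: C13H20O.
DoU = (2C + 2 + N − H − X)/2 = (2·13 + 2 + 0 − 20 − 0)/2 = 8/2 = 4.
(Structurally: 2 ring(s) + 2 π bond(s) = 4.)

4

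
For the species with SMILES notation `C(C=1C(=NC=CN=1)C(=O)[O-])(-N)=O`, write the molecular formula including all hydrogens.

C6H4N3O3-

Heavy atoms from the SMILES: 6 C, 3 N, 3 O.
Implicit hydrogens by atom environment:
  2 × C (aromatic): 1 H each → 2
  2 × C (aromatic): no H
  2 × C: no H
  2 × N (aromatic): no H
  2 × O: no H
  1 × N: 2 H
  1 × O (charge -1): no H
  Total hydrogens = 4.
Net charge -1.
Molecular formula: C6H4N3O3-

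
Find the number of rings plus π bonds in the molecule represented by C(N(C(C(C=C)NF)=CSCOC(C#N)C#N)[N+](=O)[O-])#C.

Molecular formula from the SMILES: C11H10FN5O3S.
DoU = (2C + 2 + N − H − X)/2 = (2·11 + 2 + 5 − 10 − 1)/2 = 18/2 = 9.
(Structurally: 0 ring(s) + 9 π bond(s) = 9.)

9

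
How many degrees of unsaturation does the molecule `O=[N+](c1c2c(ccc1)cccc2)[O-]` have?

8

Molecular formula from the SMILES: C10H7NO2.
DoU = (2C + 2 + N − H − X)/2 = (2·10 + 2 + 1 − 7 − 0)/2 = 16/2 = 8.
(Structurally: 2 ring(s) + 6 π bond(s) = 8.)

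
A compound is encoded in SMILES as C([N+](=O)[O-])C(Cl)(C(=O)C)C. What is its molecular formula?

C5H8ClNO3

Heavy atoms from the SMILES: 5 C, 1 Cl, 1 N, 3 O.
Implicit hydrogens by atom environment:
  2 × C: 3 H each → 6
  2 × C: no H
  2 × O: no H
  1 × C: 2 H
  1 × Cl: no H
  1 × N (charge +1): no H
  1 × O (charge -1): no H
  Total hydrogens = 8.
Molecular formula: C5H8ClNO3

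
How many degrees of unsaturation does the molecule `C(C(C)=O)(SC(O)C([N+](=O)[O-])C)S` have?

2

Molecular formula from the SMILES: C6H11NO4S2.
DoU = (2C + 2 + N − H − X)/2 = (2·6 + 2 + 1 − 11 − 0)/2 = 4/2 = 2.
(Structurally: 0 ring(s) + 2 π bond(s) = 2.)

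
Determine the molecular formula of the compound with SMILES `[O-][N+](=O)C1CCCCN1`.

C5H10N2O2

Heavy atoms from the SMILES: 5 C, 2 N, 2 O.
Implicit hydrogens by atom environment:
  4 × C: 2 H each → 8
  1 × C: 1 H
  1 × N: 1 H
  1 × N (charge +1): no H
  1 × O: no H
  1 × O (charge -1): no H
  Total hydrogens = 10.
Molecular formula: C5H10N2O2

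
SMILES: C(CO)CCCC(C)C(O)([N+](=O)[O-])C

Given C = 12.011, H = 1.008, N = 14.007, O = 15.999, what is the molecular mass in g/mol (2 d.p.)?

Molecular formula: C9H19NO4.
M = 9×12.011 + 19×1.008 + 1×14.007 + 4×15.999 = 205.25 g/mol.

205.25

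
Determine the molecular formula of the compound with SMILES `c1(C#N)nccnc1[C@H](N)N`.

C6H7N5

Heavy atoms from the SMILES: 6 C, 5 N.
Implicit hydrogens by atom environment:
  2 × C (aromatic): 1 H each → 2
  2 × C (aromatic): no H
  2 × N: 2 H each → 4
  2 × N (aromatic): no H
  1 × C: 1 H
  1 × C: no H
  1 × N: no H
  Total hydrogens = 7.
Molecular formula: C6H7N5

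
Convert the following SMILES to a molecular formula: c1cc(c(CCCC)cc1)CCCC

Heavy atoms from the SMILES: 14 C.
Implicit hydrogens by atom environment:
  6 × C: 2 H each → 12
  4 × C (aromatic): 1 H each → 4
  2 × C: 3 H each → 6
  2 × C (aromatic): no H
  Total hydrogens = 22.
Molecular formula: C14H22

C14H22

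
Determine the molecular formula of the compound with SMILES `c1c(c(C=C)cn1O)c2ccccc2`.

Heavy atoms from the SMILES: 12 C, 1 N, 1 O.
Implicit hydrogens by atom environment:
  7 × C (aromatic): 1 H each → 7
  3 × C (aromatic): no H
  1 × C: 2 H
  1 × C: 1 H
  1 × N (aromatic): no H
  1 × O: 1 H
  Total hydrogens = 11.
Molecular formula: C12H11NO

C12H11NO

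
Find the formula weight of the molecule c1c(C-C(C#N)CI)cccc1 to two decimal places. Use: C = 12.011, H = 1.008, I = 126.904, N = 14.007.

Molecular formula: C10H10IN.
M = 10×12.011 + 10×1.008 + 1×126.904 + 1×14.007 = 271.10 g/mol.

271.10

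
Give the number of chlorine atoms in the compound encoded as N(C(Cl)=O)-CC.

1

The symbol for chlorine appears 1 time in the SMILES.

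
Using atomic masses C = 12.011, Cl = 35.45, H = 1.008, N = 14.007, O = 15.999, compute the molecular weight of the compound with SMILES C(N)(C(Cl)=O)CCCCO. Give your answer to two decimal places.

Molecular formula: C6H12ClNO2.
M = 6×12.011 + 1×35.45 + 12×1.008 + 1×14.007 + 2×15.999 = 165.62 g/mol.

165.62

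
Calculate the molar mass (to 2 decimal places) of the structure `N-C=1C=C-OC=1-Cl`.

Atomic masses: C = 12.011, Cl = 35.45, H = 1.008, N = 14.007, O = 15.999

Molecular formula: C4H4ClNO.
M = 4×12.011 + 1×35.45 + 4×1.008 + 1×14.007 + 1×15.999 = 117.53 g/mol.

117.53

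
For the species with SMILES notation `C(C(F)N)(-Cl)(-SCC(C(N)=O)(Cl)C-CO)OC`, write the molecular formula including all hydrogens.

Heavy atoms from the SMILES: 8 C, 2 Cl, 1 F, 2 N, 3 O, 1 S.
Implicit hydrogens by atom environment:
  3 × C: 2 H each → 6
  3 × C: no H
  2 × Cl: no H
  2 × N: 2 H each → 4
  2 × O: no H
  1 × C: 3 H
  1 × C: 1 H
  1 × F: no H
  1 × O: 1 H
  1 × S: no H
  Total hydrogens = 15.
Molecular formula: C8H15Cl2FN2O3S

C8H15Cl2FN2O3S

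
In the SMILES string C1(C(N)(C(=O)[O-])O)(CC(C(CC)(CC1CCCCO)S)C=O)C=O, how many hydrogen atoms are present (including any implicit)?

26

Hydrogens are implicit in SMILES; fill each atom to its normal valence:
  7 × C: 2 H each → 14
  4 × C: 1 H each → 4
  4 × C: no H
  3 × O: no H
  2 × O: 1 H each → 2
  1 × C: 3 H
  1 × N: 2 H
  1 × O (charge -1): no H
  1 × S: 1 H
  Total hydrogens = 26.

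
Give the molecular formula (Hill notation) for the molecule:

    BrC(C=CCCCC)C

C8H15Br

Heavy atoms from the SMILES: 1 Br, 8 C.
Implicit hydrogens by atom environment:
  3 × C: 2 H each → 6
  3 × C: 1 H each → 3
  2 × C: 3 H each → 6
  1 × Br: no H
  Total hydrogens = 15.
Molecular formula: C8H15Br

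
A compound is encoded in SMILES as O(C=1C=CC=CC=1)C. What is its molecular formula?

Heavy atoms from the SMILES: 7 C, 1 O.
Implicit hydrogens by atom environment:
  5 × C (aromatic): 1 H each → 5
  1 × C: 3 H
  1 × C (aromatic): no H
  1 × O: no H
  Total hydrogens = 8.
Molecular formula: C7H8O

C7H8O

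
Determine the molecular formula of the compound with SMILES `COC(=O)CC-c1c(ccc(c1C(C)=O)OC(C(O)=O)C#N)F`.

C15H14FNO6

Heavy atoms from the SMILES: 15 C, 1 F, 1 N, 6 O.
Implicit hydrogens by atom environment:
  5 × O: no H
  4 × C (aromatic): no H
  4 × C: no H
  2 × C: 3 H each → 6
  2 × C: 2 H each → 4
  2 × C (aromatic): 1 H each → 2
  1 × C: 1 H
  1 × F: no H
  1 × N: no H
  1 × O: 1 H
  Total hydrogens = 14.
Molecular formula: C15H14FNO6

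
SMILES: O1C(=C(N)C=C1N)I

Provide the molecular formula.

C4H5IN2O

Heavy atoms from the SMILES: 4 C, 1 I, 2 N, 1 O.
Implicit hydrogens by atom environment:
  3 × C (aromatic): no H
  2 × N: 2 H each → 4
  1 × C (aromatic): 1 H
  1 × I: no H
  1 × O (aromatic): no H
  Total hydrogens = 5.
Molecular formula: C4H5IN2O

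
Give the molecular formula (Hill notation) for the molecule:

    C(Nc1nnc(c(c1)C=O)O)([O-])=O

Heavy atoms from the SMILES: 6 C, 3 N, 4 O.
Implicit hydrogens by atom environment:
  3 × C (aromatic): no H
  2 × N (aromatic): no H
  2 × O: no H
  1 × C (aromatic): 1 H
  1 × C: 1 H
  1 × C: no H
  1 × N: 1 H
  1 × O: 1 H
  1 × O (charge -1): no H
  Total hydrogens = 4.
Net charge -1.
Molecular formula: C6H4N3O4-

C6H4N3O4-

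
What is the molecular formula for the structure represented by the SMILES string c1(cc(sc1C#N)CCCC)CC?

C11H15NS

Heavy atoms from the SMILES: 11 C, 1 N, 1 S.
Implicit hydrogens by atom environment:
  4 × C: 2 H each → 8
  3 × C (aromatic): no H
  2 × C: 3 H each → 6
  1 × C (aromatic): 1 H
  1 × C: no H
  1 × N: no H
  1 × S (aromatic): no H
  Total hydrogens = 15.
Molecular formula: C11H15NS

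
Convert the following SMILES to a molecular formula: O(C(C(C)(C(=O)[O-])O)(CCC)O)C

Heavy atoms from the SMILES: 8 C, 5 O.
Implicit hydrogens by atom environment:
  3 × C: 3 H each → 9
  3 × C: no H
  2 × C: 2 H each → 4
  2 × O: 1 H each → 2
  2 × O: no H
  1 × O (charge -1): no H
  Total hydrogens = 15.
Net charge -1.
Molecular formula: C8H15O5-

C8H15O5-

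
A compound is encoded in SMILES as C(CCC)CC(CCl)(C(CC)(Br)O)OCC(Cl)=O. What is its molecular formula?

Heavy atoms from the SMILES: 1 Br, 12 C, 2 Cl, 3 O.
Implicit hydrogens by atom environment:
  7 × C: 2 H each → 14
  3 × C: no H
  2 × C: 3 H each → 6
  2 × Cl: no H
  2 × O: no H
  1 × Br: no H
  1 × O: 1 H
  Total hydrogens = 21.
Molecular formula: C12H21BrCl2O3

C12H21BrCl2O3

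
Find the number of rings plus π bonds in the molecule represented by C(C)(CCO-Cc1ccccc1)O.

4

Molecular formula from the SMILES: C11H16O2.
DoU = (2C + 2 + N − H − X)/2 = (2·11 + 2 + 0 − 16 − 0)/2 = 8/2 = 4.
(Structurally: 1 ring(s) + 3 π bond(s) = 4.)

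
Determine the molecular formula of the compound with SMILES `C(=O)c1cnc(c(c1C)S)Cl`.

Heavy atoms from the SMILES: 7 C, 1 Cl, 1 N, 1 O, 1 S.
Implicit hydrogens by atom environment:
  4 × C (aromatic): no H
  1 × C: 3 H
  1 × C (aromatic): 1 H
  1 × C: 1 H
  1 × Cl: no H
  1 × N (aromatic): no H
  1 × O: no H
  1 × S: 1 H
  Total hydrogens = 6.
Molecular formula: C7H6ClNOS

C7H6ClNOS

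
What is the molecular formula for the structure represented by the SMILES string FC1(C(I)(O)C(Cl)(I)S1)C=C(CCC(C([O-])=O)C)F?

Heavy atoms from the SMILES: 10 C, 1 Cl, 2 F, 2 I, 3 O, 1 S.
Implicit hydrogens by atom environment:
  5 × C: no H
  2 × C: 2 H each → 4
  2 × C: 1 H each → 2
  2 × F: no H
  2 × I: no H
  1 × C: 3 H
  1 × Cl: no H
  1 × O: 1 H
  1 × O: no H
  1 × O (charge -1): no H
  1 × S: no H
  Total hydrogens = 10.
Net charge -1.
Molecular formula: C10H10ClF2I2O3S-

C10H10ClF2I2O3S-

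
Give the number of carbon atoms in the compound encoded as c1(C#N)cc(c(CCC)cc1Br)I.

The symbol for carbon appears 10 times in the SMILES. Lowercase c denotes aromatic carbon and counts toward C.

10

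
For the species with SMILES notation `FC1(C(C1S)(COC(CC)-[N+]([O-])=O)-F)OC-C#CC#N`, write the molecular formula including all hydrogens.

Heavy atoms from the SMILES: 11 C, 2 F, 2 N, 4 O, 1 S.
Implicit hydrogens by atom environment:
  5 × C: no H
  3 × C: 2 H each → 6
  3 × O: no H
  2 × C: 1 H each → 2
  2 × F: no H
  1 × C: 3 H
  1 × N (charge +1): no H
  1 × N: no H
  1 × O (charge -1): no H
  1 × S: 1 H
  Total hydrogens = 12.
Molecular formula: C11H12F2N2O4S

C11H12F2N2O4S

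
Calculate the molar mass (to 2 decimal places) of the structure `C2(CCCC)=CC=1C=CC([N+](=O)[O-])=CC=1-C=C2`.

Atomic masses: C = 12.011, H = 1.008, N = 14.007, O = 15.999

Molecular formula: C14H15NO2.
M = 14×12.011 + 15×1.008 + 1×14.007 + 2×15.999 = 229.28 g/mol.

229.28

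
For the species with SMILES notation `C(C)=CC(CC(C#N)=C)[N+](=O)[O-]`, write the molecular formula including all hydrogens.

C8H10N2O2

Heavy atoms from the SMILES: 8 C, 2 N, 2 O.
Implicit hydrogens by atom environment:
  3 × C: 1 H each → 3
  2 × C: 2 H each → 4
  2 × C: no H
  1 × C: 3 H
  1 × N: no H
  1 × N (charge +1): no H
  1 × O: no H
  1 × O (charge -1): no H
  Total hydrogens = 10.
Molecular formula: C8H10N2O2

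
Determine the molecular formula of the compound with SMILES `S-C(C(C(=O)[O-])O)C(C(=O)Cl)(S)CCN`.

C7H11ClNO4S2-

Heavy atoms from the SMILES: 7 C, 1 Cl, 1 N, 4 O, 2 S.
Implicit hydrogens by atom environment:
  3 × C: no H
  2 × C: 2 H each → 4
  2 × C: 1 H each → 2
  2 × O: no H
  2 × S: 1 H each → 2
  1 × Cl: no H
  1 × N: 2 H
  1 × O: 1 H
  1 × O (charge -1): no H
  Total hydrogens = 11.
Net charge -1.
Molecular formula: C7H11ClNO4S2-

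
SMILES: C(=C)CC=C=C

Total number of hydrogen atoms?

Hydrogens are implicit in SMILES; fill each atom to its normal valence:
  3 × C: 2 H each → 6
  2 × C: 1 H each → 2
  1 × C: no H
  Total hydrogens = 8.

8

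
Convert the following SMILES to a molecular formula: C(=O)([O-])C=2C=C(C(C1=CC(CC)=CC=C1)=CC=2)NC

Heavy atoms from the SMILES: 16 C, 1 N, 2 O.
Implicit hydrogens by atom environment:
  7 × C (aromatic): 1 H each → 7
  5 × C (aromatic): no H
  2 × C: 3 H each → 6
  1 × C: 2 H
  1 × C: no H
  1 × N: 1 H
  1 × O: no H
  1 × O (charge -1): no H
  Total hydrogens = 16.
Net charge -1.
Molecular formula: C16H16NO2-

C16H16NO2-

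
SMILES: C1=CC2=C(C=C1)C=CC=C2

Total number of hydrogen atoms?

8

Hydrogens are implicit in SMILES; fill each atom to its normal valence:
  8 × C (aromatic): 1 H each → 8
  2 × C (aromatic): no H
  Total hydrogens = 8.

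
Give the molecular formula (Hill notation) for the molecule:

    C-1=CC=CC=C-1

C6H6

Heavy atoms from the SMILES: 6 C.
Implicit hydrogens by atom environment:
  6 × C (aromatic): 1 H each → 6
  Total hydrogens = 6.
Molecular formula: C6H6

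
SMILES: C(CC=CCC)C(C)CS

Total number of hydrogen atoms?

18

Hydrogens are implicit in SMILES; fill each atom to its normal valence:
  4 × C: 2 H each → 8
  3 × C: 1 H each → 3
  2 × C: 3 H each → 6
  1 × S: 1 H
  Total hydrogens = 18.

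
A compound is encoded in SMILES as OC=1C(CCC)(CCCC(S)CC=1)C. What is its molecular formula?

C12H22OS

Heavy atoms from the SMILES: 12 C, 1 O, 1 S.
Implicit hydrogens by atom environment:
  6 × C: 2 H each → 12
  2 × C: 3 H each → 6
  2 × C: 1 H each → 2
  2 × C: no H
  1 × O: 1 H
  1 × S: 1 H
  Total hydrogens = 22.
Molecular formula: C12H22OS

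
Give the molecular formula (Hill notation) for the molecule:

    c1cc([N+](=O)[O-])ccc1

C6H5NO2

Heavy atoms from the SMILES: 6 C, 1 N, 2 O.
Implicit hydrogens by atom environment:
  5 × C (aromatic): 1 H each → 5
  1 × C (aromatic): no H
  1 × N (charge +1): no H
  1 × O: no H
  1 × O (charge -1): no H
  Total hydrogens = 5.
Molecular formula: C6H5NO2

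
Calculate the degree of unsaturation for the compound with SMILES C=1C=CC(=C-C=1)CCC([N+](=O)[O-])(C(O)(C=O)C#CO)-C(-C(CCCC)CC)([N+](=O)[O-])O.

Molecular formula from the SMILES: C21H28N2O8.
DoU = (2C + 2 + N − H − X)/2 = (2·21 + 2 + 2 − 28 − 0)/2 = 18/2 = 9.
(Structurally: 1 ring(s) + 8 π bond(s) = 9.)

9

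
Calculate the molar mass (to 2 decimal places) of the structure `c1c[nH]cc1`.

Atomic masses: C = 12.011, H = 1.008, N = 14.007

67.09

Molecular formula: C4H5N.
M = 4×12.011 + 5×1.008 + 1×14.007 = 67.09 g/mol.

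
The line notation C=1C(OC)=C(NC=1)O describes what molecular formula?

C5H7NO2

Heavy atoms from the SMILES: 5 C, 1 N, 2 O.
Implicit hydrogens by atom environment:
  2 × C (aromatic): 1 H each → 2
  2 × C (aromatic): no H
  1 × C: 3 H
  1 × N (aromatic): 1 H
  1 × O: 1 H
  1 × O: no H
  Total hydrogens = 7.
Molecular formula: C5H7NO2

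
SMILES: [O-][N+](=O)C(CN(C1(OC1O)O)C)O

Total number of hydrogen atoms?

Hydrogens are implicit in SMILES; fill each atom to its normal valence:
  3 × O: 1 H each → 3
  2 × C: 1 H each → 2
  2 × O: no H
  1 × C: 3 H
  1 × C: 2 H
  1 × C: no H
  1 × N: no H
  1 × N (charge +1): no H
  1 × O (charge -1): no H
  Total hydrogens = 10.

10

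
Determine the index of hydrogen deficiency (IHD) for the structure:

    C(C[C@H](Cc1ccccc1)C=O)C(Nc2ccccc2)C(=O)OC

10

Molecular formula from the SMILES: C20H23NO3.
DoU = (2C + 2 + N − H − X)/2 = (2·20 + 2 + 1 − 23 − 0)/2 = 20/2 = 10.
(Structurally: 2 ring(s) + 8 π bond(s) = 10.)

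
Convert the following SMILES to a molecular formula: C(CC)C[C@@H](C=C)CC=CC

C11H20

Heavy atoms from the SMILES: 11 C.
Implicit hydrogens by atom environment:
  5 × C: 2 H each → 10
  4 × C: 1 H each → 4
  2 × C: 3 H each → 6
  Total hydrogens = 20.
Molecular formula: C11H20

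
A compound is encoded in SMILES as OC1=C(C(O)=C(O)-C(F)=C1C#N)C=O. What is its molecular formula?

Heavy atoms from the SMILES: 8 C, 1 F, 1 N, 4 O.
Implicit hydrogens by atom environment:
  6 × C (aromatic): no H
  3 × O: 1 H each → 3
  1 × C: 1 H
  1 × C: no H
  1 × F: no H
  1 × N: no H
  1 × O: no H
  Total hydrogens = 4.
Molecular formula: C8H4FNO4

C8H4FNO4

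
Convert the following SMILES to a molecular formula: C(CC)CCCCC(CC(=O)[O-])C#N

C11H18NO2-

Heavy atoms from the SMILES: 11 C, 1 N, 2 O.
Implicit hydrogens by atom environment:
  7 × C: 2 H each → 14
  2 × C: no H
  1 × C: 3 H
  1 × C: 1 H
  1 × N: no H
  1 × O: no H
  1 × O (charge -1): no H
  Total hydrogens = 18.
Net charge -1.
Molecular formula: C11H18NO2-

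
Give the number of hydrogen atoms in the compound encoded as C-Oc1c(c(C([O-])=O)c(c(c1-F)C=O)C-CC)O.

12

Hydrogens are implicit in SMILES; fill each atom to its normal valence:
  6 × C (aromatic): no H
  3 × O: no H
  2 × C: 3 H each → 6
  2 × C: 2 H each → 4
  1 × C: 1 H
  1 × C: no H
  1 × F: no H
  1 × O: 1 H
  1 × O (charge -1): no H
  Total hydrogens = 12.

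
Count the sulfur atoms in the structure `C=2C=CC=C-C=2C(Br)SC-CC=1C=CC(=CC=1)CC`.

1

The symbol for sulfur appears 1 time in the SMILES.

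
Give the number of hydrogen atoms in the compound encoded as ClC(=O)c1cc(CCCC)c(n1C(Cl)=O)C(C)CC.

19

Hydrogens are implicit in SMILES; fill each atom to its normal valence:
  4 × C: 2 H each → 8
  3 × C: 3 H each → 9
  3 × C (aromatic): no H
  2 × C: no H
  2 × Cl: no H
  2 × O: no H
  1 × C (aromatic): 1 H
  1 × C: 1 H
  1 × N (aromatic): no H
  Total hydrogens = 19.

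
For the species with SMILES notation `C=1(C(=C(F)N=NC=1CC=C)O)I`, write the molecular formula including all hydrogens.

Heavy atoms from the SMILES: 7 C, 1 F, 1 I, 2 N, 1 O.
Implicit hydrogens by atom environment:
  4 × C (aromatic): no H
  2 × C: 2 H each → 4
  2 × N (aromatic): no H
  1 × C: 1 H
  1 × F: no H
  1 × I: no H
  1 × O: 1 H
  Total hydrogens = 6.
Molecular formula: C7H6FIN2O

C7H6FIN2O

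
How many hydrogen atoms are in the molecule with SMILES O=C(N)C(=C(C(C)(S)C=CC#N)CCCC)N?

Hydrogens are implicit in SMILES; fill each atom to its normal valence:
  5 × C: no H
  3 × C: 2 H each → 6
  2 × C: 3 H each → 6
  2 × C: 1 H each → 2
  2 × N: 2 H each → 4
  1 × N: no H
  1 × O: no H
  1 × S: 1 H
  Total hydrogens = 19.

19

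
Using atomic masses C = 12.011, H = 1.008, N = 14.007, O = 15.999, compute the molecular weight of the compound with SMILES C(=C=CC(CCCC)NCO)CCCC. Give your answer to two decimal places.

Molecular formula: C13H25NO.
M = 13×12.011 + 25×1.008 + 1×14.007 + 1×15.999 = 211.35 g/mol.

211.35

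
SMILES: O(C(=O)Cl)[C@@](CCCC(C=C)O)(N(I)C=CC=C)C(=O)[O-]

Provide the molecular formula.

Heavy atoms from the SMILES: 13 C, 1 Cl, 1 I, 1 N, 5 O.
Implicit hydrogens by atom environment:
  5 × C: 2 H each → 10
  5 × C: 1 H each → 5
  3 × C: no H
  3 × O: no H
  1 × Cl: no H
  1 × I: no H
  1 × N: no H
  1 × O: 1 H
  1 × O (charge -1): no H
  Total hydrogens = 16.
Net charge -1.
Molecular formula: C13H16ClINO5-

C13H16ClINO5-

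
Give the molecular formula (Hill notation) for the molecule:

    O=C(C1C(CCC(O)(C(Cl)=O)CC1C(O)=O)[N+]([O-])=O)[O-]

Heavy atoms from the SMILES: 10 C, 1 Cl, 1 N, 8 O.
Implicit hydrogens by atom environment:
  4 × C: no H
  4 × O: no H
  3 × C: 2 H each → 6
  3 × C: 1 H each → 3
  2 × O: 1 H each → 2
  2 × O (charge -1): no H
  1 × Cl: no H
  1 × N (charge +1): no H
  Total hydrogens = 11.
Net charge -1.
Molecular formula: C10H11ClNO8-

C10H11ClNO8-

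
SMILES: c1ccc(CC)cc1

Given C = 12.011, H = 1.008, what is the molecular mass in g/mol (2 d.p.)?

Molecular formula: C8H10.
M = 8×12.011 + 10×1.008 = 106.17 g/mol.

106.17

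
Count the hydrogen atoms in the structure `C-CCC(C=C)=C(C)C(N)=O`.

Hydrogens are implicit in SMILES; fill each atom to its normal valence:
  3 × C: 2 H each → 6
  3 × C: no H
  2 × C: 3 H each → 6
  1 × C: 1 H
  1 × N: 2 H
  1 × O: no H
  Total hydrogens = 15.

15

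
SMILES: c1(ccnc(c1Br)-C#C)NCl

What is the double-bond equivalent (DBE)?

6

Molecular formula from the SMILES: C7H4BrClN2.
DoU = (2C + 2 + N − H − X)/2 = (2·7 + 2 + 2 − 4 − 2)/2 = 12/2 = 6.
(Structurally: 1 ring(s) + 5 π bond(s) = 6.)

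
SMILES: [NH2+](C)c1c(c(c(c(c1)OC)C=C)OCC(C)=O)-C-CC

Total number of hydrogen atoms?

24

Hydrogens are implicit in SMILES; fill each atom to its normal valence:
  5 × C (aromatic): no H
  4 × C: 3 H each → 12
  4 × C: 2 H each → 8
  3 × O: no H
  1 × C (aromatic): 1 H
  1 × C: 1 H
  1 × C: no H
  1 × N (charge +1): 2 H
  Total hydrogens = 24.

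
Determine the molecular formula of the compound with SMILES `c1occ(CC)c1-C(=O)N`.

C7H9NO2

Heavy atoms from the SMILES: 7 C, 1 N, 2 O.
Implicit hydrogens by atom environment:
  2 × C (aromatic): 1 H each → 2
  2 × C (aromatic): no H
  1 × C: 3 H
  1 × C: 2 H
  1 × C: no H
  1 × N: 2 H
  1 × O (aromatic): no H
  1 × O: no H
  Total hydrogens = 9.
Molecular formula: C7H9NO2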